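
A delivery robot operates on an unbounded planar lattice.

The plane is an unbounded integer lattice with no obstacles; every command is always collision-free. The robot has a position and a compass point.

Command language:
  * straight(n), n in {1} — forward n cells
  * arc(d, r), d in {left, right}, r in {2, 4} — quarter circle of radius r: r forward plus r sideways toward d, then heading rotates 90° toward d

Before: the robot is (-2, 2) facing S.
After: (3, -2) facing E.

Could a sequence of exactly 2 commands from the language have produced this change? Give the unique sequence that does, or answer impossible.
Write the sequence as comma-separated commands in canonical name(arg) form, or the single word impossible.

arc(left, 4), straight(1)

key: position moved to (3,-2) AND the heading swung to E — translation plus rotation needed
from: (-2, 2) facing S
t=1 arc(left, 4) ⇒ (2, -2) facing E
t=2 straight(1) ⇒ (3, -2) facing E
no other 2-command option fits: unique.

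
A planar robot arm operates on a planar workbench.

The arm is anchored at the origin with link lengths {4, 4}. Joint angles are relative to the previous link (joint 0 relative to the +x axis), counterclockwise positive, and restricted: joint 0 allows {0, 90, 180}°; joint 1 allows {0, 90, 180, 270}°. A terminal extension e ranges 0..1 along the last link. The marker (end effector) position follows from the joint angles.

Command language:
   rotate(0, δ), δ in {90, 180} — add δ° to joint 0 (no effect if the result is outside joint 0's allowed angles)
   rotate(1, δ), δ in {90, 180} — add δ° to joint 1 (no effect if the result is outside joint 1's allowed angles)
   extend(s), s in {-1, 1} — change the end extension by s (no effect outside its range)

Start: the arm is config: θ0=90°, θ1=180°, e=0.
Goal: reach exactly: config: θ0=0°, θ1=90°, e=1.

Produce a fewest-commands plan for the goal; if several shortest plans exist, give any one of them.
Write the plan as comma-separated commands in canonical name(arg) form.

rotate(0, 90), rotate(0, 180), rotate(1, 180), rotate(1, 90), extend(1)

t0: config: θ0=90°, θ1=180°, e=0
step 1 (rotate(0, 90)): config: θ0=180°, θ1=180°, e=0
step 2 (rotate(0, 180)): config: θ0=0°, θ1=180°, e=0
step 3 (rotate(1, 180)): config: θ0=0°, θ1=0°, e=0
step 4 (rotate(1, 90)): config: θ0=0°, θ1=90°, e=0
step 5 (extend(1)): config: θ0=0°, θ1=90°, e=1
no 4-step plan works, so 5 is optimal.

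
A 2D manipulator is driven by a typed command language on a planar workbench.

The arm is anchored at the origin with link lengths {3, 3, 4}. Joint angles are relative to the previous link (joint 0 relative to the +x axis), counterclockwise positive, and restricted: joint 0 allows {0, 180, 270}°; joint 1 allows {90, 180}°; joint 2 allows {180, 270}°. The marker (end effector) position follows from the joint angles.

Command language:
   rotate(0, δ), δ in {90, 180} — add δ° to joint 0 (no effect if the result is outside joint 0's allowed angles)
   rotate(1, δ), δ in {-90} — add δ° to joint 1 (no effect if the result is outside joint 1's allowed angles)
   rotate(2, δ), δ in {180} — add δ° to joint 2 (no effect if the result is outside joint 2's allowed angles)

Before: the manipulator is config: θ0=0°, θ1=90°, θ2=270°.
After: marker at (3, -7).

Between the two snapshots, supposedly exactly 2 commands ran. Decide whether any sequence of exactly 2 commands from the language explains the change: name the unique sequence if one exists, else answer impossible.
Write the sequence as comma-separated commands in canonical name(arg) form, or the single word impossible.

rotate(0, 180), rotate(0, 90)

key: running rotate(0, 90) before rotate(0, 180) would end elsewhere — order is forced
start: config: θ0=0°, θ1=90°, θ2=270°
1. rotate(0, 180) → config: θ0=180°, θ1=90°, θ2=270°
2. rotate(0, 90) → config: θ0=270°, θ1=90°, θ2=270°
uniquely the one of 16 2-step routes that fits.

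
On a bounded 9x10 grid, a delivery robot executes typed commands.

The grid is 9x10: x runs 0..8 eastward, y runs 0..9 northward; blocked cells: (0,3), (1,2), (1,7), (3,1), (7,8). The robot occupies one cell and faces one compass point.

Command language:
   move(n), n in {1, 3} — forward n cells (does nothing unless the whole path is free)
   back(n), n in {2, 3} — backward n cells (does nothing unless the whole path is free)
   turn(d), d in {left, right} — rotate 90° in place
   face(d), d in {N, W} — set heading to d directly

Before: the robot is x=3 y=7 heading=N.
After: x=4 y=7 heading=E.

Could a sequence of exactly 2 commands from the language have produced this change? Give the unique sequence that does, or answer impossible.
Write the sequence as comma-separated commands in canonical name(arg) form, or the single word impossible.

key: running move(1) before turn(right) would end elsewhere — order is forced
initial: x=3 y=7 heading=N
1. turn(right) → x=3 y=7 heading=E
2. move(1) → x=4 y=7 heading=E
all 64 alternatives checked — unique.

turn(right), move(1)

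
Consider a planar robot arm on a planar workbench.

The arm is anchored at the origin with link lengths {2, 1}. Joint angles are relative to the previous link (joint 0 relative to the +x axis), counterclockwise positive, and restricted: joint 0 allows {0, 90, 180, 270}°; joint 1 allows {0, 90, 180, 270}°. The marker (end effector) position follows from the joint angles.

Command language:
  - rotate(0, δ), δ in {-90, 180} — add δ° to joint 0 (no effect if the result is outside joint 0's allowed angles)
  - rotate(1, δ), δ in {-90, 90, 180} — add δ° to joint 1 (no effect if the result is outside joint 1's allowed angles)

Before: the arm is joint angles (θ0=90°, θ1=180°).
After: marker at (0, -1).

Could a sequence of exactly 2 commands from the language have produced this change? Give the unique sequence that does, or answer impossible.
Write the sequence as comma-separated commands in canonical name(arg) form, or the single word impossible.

from: joint angles (θ0=90°, θ1=180°)
t=1 rotate(0, -90) ⇒ joint angles (θ0=0°, θ1=180°)
t=2 rotate(0, -90) ⇒ joint angles (θ0=270°, θ1=180°)
no rival 2-sequence matches.

rotate(0, -90), rotate(0, -90)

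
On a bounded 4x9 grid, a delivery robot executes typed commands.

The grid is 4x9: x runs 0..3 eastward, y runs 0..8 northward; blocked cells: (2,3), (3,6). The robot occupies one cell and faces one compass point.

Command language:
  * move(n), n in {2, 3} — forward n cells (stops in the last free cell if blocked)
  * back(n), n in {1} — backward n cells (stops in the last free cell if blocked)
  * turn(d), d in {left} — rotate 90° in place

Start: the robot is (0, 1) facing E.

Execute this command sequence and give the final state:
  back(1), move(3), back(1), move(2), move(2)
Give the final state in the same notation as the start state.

t0: (0, 1) facing E
[1] after back(1): (0, 1) facing E
[2] after move(3): (3, 1) facing E
[3] after back(1): (2, 1) facing E
[4] after move(2): (3, 1) facing E
[5] after move(2): (3, 1) facing E

(3, 1) facing E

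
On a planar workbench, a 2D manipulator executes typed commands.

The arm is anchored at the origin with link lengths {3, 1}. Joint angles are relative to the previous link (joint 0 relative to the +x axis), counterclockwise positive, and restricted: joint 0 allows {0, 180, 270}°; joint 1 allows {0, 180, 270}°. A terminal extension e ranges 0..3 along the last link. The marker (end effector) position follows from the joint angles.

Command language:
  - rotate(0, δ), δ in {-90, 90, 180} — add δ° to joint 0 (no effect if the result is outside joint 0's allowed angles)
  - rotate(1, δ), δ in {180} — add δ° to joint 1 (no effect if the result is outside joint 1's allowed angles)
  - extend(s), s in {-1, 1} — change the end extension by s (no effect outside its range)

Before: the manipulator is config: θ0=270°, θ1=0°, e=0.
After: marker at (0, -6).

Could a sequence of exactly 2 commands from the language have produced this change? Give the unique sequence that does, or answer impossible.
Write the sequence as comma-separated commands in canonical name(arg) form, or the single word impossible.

extend(1), extend(1)

start: config: θ0=270°, θ1=0°, e=0
t=1 extend(1) ⇒ config: θ0=270°, θ1=0°, e=1
t=2 extend(1) ⇒ config: θ0=270°, θ1=0°, e=2
all 36 alternatives checked — unique.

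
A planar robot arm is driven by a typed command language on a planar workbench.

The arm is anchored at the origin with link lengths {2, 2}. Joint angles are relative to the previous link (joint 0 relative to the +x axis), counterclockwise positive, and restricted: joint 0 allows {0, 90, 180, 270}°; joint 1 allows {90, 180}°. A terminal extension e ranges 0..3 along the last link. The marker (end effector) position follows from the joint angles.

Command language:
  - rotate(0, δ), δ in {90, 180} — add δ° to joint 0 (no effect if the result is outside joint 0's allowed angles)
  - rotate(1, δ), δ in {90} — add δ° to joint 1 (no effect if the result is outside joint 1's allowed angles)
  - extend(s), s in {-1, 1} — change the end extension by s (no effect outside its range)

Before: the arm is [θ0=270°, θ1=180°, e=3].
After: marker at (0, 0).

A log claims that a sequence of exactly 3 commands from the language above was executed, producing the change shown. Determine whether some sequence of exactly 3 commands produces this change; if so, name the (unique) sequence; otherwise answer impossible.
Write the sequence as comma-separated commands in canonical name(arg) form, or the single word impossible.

extend(-1), extend(-1), extend(-1)

t0: [θ0=270°, θ1=180°, e=3]
1. extend(-1) → [θ0=270°, θ1=180°, e=2]
2. extend(-1) → [θ0=270°, θ1=180°, e=1]
3. extend(-1) → [θ0=270°, θ1=180°, e=0]
no rival 3-sequence matches.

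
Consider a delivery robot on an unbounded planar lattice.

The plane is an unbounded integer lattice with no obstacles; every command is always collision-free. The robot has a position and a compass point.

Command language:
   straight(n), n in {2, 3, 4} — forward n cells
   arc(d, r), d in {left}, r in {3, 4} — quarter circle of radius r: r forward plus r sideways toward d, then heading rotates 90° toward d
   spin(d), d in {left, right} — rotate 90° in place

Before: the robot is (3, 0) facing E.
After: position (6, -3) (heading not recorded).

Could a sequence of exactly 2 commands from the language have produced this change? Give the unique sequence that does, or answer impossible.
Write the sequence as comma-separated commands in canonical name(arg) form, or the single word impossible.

spin(right), arc(left, 3)

key: running arc(left, 3) before spin(right) would end elsewhere — order is forced
from: (3, 0) facing E
t=1 spin(right) ⇒ (3, 0) facing S
t=2 arc(left, 3) ⇒ (6, -3) facing E
no other 2-command option fits: unique.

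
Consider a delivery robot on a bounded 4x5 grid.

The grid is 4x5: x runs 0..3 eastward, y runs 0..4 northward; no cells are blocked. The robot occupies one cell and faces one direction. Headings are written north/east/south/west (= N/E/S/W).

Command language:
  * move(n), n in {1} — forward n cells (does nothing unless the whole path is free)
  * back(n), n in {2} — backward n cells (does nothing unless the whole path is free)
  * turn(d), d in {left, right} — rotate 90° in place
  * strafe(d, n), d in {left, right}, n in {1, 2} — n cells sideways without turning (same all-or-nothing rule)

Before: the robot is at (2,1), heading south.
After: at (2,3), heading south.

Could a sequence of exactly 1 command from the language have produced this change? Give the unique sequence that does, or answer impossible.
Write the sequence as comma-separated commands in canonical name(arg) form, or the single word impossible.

key: still facing S — the one step turns nothing
start: at (2,1), heading south
1. back(2) → at (2,3), heading south
uniquely the one of 8 1-step routes that fits.

back(2)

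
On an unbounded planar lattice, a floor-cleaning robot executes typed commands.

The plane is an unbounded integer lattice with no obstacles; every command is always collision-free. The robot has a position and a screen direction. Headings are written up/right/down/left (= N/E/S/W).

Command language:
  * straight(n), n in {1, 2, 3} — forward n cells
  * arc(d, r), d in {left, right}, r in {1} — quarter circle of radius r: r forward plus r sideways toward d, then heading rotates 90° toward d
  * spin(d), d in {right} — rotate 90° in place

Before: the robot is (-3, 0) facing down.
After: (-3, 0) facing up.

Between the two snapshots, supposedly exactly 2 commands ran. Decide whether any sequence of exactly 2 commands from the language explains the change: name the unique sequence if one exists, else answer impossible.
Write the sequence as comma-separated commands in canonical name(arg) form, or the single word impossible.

key: (-3,0) unmoved — no command in the sequence translates
initial: (-3, 0) facing down
step 1 (spin(right)): (-3, 0) facing left
step 2 (spin(right)): (-3, 0) facing up
no rival 2-sequence matches.

spin(right), spin(right)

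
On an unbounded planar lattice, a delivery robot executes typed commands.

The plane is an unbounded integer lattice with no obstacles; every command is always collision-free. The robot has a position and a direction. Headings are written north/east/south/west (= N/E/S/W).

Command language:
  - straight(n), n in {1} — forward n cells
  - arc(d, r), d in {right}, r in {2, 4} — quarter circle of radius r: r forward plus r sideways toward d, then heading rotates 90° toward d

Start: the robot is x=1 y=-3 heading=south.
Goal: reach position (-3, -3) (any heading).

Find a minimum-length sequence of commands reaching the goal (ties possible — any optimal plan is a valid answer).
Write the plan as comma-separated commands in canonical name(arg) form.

arc(right, 2), arc(right, 2)

begin: x=1 y=-3 heading=south
1. arc(right, 2) → x=-1 y=-5 heading=west
2. arc(right, 2) → x=-3 y=-3 heading=north
shorter routes all fall short; 2 is best.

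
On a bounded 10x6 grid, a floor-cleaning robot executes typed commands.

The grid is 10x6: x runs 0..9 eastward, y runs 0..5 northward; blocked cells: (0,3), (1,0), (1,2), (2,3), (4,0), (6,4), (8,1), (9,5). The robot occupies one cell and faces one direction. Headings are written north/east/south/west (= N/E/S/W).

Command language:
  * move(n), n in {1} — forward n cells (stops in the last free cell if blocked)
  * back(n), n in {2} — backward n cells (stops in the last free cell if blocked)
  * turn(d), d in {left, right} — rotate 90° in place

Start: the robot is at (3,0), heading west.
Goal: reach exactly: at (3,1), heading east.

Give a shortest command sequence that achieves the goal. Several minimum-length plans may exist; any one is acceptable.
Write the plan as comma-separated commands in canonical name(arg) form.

turn(right), move(1), turn(right)

start: at (3,0), heading west
1. turn(right) → at (3,0), heading north
2. move(1) → at (3,1), heading north
3. turn(right) → at (3,1), heading east
nothing shorter than 3 reaches the goal.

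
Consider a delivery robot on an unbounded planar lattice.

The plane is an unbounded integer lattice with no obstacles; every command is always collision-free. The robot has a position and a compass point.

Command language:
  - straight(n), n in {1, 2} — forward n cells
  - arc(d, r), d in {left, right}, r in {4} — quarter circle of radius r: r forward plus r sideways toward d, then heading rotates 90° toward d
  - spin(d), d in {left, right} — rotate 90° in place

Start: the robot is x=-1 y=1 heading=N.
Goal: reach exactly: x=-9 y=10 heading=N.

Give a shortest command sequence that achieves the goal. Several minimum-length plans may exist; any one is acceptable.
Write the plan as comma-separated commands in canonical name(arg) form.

arc(left, 4), arc(right, 4), straight(1)

start: x=-1 y=1 heading=N
t=1 arc(left, 4) ⇒ x=-5 y=5 heading=W
t=2 arc(right, 4) ⇒ x=-9 y=9 heading=N
t=3 straight(1) ⇒ x=-9 y=10 heading=N
shorter routes all fall short; 3 is best.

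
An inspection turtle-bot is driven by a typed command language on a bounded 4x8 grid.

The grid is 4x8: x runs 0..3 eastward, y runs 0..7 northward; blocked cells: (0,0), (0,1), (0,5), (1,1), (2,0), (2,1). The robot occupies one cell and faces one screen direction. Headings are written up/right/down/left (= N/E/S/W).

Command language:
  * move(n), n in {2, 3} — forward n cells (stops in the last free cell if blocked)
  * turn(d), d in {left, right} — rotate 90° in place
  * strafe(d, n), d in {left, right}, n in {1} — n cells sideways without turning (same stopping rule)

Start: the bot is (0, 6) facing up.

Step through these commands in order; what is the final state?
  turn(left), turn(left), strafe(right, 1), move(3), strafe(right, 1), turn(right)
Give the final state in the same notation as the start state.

(0, 6) facing left

initial: (0, 6) facing up
[1] after turn(left): (0, 6) facing left
[2] after turn(left): (0, 6) facing down
[3] after strafe(right, 1): (0, 6) facing down
[4] after move(3): (0, 6) facing down
[5] after strafe(right, 1): (0, 6) facing down
[6] after turn(right): (0, 6) facing left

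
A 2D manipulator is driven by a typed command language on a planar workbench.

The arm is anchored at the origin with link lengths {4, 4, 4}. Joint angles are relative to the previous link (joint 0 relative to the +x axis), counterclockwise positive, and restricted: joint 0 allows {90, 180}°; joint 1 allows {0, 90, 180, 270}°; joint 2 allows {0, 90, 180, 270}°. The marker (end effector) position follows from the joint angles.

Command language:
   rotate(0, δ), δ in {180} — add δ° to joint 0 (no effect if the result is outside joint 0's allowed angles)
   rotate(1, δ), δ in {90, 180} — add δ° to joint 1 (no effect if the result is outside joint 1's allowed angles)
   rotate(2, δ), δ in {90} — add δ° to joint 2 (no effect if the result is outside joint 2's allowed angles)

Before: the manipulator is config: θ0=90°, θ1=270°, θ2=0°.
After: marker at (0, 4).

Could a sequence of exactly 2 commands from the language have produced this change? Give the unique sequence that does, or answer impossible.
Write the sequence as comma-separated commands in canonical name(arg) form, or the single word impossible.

rotate(2, 90), rotate(2, 90)

from: config: θ0=90°, θ1=270°, θ2=0°
[1] after rotate(2, 90): config: θ0=90°, θ1=270°, θ2=90°
[2] after rotate(2, 90): config: θ0=90°, θ1=270°, θ2=180°
uniquely the one of 16 2-step routes that fits.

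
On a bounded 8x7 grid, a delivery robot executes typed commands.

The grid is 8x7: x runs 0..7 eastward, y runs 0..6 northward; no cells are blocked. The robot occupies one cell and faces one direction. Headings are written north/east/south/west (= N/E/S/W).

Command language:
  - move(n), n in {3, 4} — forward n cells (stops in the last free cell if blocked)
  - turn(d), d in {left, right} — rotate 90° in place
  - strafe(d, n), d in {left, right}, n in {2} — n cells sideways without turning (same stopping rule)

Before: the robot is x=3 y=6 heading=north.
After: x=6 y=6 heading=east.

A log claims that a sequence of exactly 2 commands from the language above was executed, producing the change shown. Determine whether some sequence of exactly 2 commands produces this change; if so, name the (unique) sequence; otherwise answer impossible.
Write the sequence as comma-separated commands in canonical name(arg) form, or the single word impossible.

turn(right), move(3)

key: running move(3) before turn(right) would end elsewhere — order is forced
begin: x=3 y=6 heading=north
step 1 (turn(right)): x=3 y=6 heading=east
step 2 (move(3)): x=6 y=6 heading=east
no other 2-command option fits: unique.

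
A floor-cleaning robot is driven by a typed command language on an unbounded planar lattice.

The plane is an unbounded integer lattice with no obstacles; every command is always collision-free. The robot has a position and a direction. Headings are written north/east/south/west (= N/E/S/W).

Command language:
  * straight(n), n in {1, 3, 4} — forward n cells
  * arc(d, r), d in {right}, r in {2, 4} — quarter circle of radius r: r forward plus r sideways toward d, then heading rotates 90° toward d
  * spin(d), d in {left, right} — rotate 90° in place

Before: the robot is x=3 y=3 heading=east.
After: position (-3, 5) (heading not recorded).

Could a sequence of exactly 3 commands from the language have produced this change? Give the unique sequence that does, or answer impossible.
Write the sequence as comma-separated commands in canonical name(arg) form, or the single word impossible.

spin(right), arc(right, 2), arc(right, 4)

key: order matters: swapping spin(right) and arc(right, 4) lands elsewhere
begin: x=3 y=3 heading=east
step 1 (spin(right)): x=3 y=3 heading=south
step 2 (arc(right, 2)): x=1 y=1 heading=west
step 3 (arc(right, 4)): x=-3 y=5 heading=north
no rival 3-sequence matches.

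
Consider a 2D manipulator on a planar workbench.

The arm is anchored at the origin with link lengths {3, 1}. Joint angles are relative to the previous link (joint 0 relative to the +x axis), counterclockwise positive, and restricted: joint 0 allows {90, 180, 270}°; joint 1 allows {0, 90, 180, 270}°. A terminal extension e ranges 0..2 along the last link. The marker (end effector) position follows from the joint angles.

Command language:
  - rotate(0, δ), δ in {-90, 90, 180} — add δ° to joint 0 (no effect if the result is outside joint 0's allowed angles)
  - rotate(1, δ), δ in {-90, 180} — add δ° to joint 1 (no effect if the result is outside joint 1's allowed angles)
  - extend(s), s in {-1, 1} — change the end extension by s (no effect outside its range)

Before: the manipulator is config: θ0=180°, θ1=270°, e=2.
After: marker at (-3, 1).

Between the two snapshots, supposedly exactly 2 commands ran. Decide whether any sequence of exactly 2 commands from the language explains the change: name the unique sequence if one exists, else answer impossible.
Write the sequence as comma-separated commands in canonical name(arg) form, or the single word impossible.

extend(-1), extend(-1)

begin: config: θ0=180°, θ1=270°, e=2
1. extend(-1) → config: θ0=180°, θ1=270°, e=1
2. extend(-1) → config: θ0=180°, θ1=270°, e=0
uniquely the one of 49 2-step routes that fits.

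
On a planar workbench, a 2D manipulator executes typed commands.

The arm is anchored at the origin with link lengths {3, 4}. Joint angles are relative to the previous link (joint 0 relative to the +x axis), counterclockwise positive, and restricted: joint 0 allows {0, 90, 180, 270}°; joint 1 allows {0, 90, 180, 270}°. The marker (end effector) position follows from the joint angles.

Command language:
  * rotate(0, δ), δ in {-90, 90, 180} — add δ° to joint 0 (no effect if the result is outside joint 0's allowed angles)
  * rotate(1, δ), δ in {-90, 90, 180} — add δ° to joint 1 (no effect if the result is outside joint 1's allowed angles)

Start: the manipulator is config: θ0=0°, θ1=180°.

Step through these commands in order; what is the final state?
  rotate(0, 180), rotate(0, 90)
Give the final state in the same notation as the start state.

config: θ0=270°, θ1=180°

start: config: θ0=0°, θ1=180°
1. rotate(0, 180) → config: θ0=180°, θ1=180°
2. rotate(0, 90) → config: θ0=270°, θ1=180°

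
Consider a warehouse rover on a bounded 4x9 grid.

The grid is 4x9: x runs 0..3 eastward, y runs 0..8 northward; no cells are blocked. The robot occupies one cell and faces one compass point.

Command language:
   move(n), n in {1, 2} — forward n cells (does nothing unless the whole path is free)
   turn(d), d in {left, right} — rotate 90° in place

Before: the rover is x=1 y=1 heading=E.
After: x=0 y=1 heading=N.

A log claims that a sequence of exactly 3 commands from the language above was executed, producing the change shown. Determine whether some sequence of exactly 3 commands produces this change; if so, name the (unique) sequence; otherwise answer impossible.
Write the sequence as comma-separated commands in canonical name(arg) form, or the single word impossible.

every 3-command combo misses the target.

impossible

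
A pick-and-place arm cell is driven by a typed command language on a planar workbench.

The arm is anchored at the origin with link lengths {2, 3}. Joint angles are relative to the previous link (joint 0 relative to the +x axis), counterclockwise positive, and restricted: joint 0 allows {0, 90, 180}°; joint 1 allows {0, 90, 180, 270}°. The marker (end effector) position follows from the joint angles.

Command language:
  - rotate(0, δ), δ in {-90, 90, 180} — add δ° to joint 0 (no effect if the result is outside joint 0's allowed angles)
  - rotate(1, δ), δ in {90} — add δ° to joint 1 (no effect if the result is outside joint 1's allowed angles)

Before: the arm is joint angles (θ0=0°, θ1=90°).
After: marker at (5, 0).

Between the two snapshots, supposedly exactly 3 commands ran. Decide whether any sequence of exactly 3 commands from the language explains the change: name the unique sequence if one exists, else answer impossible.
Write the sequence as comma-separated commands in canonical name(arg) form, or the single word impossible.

rotate(1, 90), rotate(1, 90), rotate(1, 90)

from: joint angles (θ0=0°, θ1=90°)
1. rotate(1, 90) → joint angles (θ0=0°, θ1=180°)
2. rotate(1, 90) → joint angles (θ0=0°, θ1=270°)
3. rotate(1, 90) → joint angles (θ0=0°, θ1=0°)
no other 3-command option fits: unique.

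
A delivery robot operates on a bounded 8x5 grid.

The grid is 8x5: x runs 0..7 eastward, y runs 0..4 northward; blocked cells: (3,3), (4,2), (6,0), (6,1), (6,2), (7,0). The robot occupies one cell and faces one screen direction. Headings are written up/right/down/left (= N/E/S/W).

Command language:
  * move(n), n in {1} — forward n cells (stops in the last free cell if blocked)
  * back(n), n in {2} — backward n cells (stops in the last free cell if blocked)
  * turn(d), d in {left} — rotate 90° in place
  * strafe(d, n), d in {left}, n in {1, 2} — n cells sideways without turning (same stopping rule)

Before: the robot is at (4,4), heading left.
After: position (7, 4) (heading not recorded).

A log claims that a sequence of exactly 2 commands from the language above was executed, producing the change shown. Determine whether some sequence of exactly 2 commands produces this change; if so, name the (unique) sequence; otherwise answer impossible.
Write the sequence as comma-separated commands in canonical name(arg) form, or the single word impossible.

key: the second back(2) runs into the grid edge before its full distance
from: at (4,4), heading left
t=1 back(2) ⇒ at (6,4), heading left
t=2 back(2) ⇒ at (7,4), heading left
uniquely the one of 25 2-step routes that fits.

back(2), back(2)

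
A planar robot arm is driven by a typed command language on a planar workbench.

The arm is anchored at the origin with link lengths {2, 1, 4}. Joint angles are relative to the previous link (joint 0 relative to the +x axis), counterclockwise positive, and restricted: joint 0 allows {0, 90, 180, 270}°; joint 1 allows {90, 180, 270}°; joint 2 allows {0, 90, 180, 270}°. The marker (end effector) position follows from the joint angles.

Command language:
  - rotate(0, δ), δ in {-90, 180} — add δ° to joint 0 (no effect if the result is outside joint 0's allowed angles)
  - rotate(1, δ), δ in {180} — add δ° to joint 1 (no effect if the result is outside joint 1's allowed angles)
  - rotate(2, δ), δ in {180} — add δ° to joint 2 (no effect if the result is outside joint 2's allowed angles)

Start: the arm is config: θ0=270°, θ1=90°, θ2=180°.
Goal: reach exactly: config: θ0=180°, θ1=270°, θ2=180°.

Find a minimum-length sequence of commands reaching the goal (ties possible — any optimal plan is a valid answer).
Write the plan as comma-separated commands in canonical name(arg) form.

rotate(1, 180), rotate(0, -90)

initial: config: θ0=270°, θ1=90°, θ2=180°
1. rotate(1, 180) → config: θ0=270°, θ1=270°, θ2=180°
2. rotate(0, -90) → config: θ0=180°, θ1=270°, θ2=180°
minimal: 2 command(s), checked below 2.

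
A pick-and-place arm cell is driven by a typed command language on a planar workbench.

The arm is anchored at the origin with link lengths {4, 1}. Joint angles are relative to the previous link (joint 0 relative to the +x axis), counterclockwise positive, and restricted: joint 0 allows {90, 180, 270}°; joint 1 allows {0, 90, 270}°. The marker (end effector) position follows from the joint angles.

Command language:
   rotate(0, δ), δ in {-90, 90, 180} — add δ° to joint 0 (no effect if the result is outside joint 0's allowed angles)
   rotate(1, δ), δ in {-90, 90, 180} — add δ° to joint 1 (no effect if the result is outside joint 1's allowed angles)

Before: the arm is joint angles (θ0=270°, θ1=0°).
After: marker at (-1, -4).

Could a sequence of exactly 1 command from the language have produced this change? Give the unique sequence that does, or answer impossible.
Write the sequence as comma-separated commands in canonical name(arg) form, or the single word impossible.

from: joint angles (θ0=270°, θ1=0°)
[1] after rotate(1, -90): joint angles (θ0=270°, θ1=270°)
no other 1-command option fits: unique.

rotate(1, -90)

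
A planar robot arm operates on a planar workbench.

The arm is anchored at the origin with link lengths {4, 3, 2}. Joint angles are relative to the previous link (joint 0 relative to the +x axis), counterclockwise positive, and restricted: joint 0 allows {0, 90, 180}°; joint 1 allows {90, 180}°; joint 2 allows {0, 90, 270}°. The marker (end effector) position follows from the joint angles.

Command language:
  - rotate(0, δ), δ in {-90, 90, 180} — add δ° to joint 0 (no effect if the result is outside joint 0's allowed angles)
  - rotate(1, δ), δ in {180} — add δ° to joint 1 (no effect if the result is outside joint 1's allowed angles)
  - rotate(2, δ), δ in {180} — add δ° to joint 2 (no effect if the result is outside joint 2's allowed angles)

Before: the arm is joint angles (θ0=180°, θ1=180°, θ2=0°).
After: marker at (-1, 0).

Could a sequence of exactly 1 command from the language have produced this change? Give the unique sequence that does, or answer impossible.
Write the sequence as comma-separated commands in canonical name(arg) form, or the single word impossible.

rotate(0, 180)

begin: joint angles (θ0=180°, θ1=180°, θ2=0°)
[1] after rotate(0, 180): joint angles (θ0=0°, θ1=180°, θ2=0°)
all 5 alternatives checked — unique.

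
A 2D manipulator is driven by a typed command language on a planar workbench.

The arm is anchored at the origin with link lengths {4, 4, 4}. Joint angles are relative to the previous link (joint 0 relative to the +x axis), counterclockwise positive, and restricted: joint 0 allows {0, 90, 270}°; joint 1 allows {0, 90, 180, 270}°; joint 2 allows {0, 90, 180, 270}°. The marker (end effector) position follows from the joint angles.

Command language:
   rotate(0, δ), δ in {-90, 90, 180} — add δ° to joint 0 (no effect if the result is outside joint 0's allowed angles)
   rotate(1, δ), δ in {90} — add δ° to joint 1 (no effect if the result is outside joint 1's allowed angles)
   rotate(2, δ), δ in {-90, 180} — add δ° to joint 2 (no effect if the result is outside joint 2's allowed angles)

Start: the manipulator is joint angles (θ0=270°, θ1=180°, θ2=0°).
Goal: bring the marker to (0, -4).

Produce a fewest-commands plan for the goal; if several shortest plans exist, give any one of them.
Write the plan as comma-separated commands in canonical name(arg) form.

rotate(2, 180)

initial: joint angles (θ0=270°, θ1=180°, θ2=0°)
[1] after rotate(2, 180): joint angles (θ0=270°, θ1=180°, θ2=180°)
shorter routes all fall short; 1 is best.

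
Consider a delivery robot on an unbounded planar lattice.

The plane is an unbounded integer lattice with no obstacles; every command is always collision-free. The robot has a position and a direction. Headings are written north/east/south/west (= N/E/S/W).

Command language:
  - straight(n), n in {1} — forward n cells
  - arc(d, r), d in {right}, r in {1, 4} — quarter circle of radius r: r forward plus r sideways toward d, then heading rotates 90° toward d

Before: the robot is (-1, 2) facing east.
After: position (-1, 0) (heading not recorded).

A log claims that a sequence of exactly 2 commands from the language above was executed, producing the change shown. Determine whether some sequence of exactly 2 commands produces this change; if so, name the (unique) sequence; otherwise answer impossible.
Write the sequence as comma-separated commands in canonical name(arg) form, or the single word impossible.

arc(right, 1), arc(right, 1)

initial: (-1, 2) facing east
1. arc(right, 1) → (0, 1) facing south
2. arc(right, 1) → (-1, 0) facing west
uniquely the one of 9 2-step routes that fits.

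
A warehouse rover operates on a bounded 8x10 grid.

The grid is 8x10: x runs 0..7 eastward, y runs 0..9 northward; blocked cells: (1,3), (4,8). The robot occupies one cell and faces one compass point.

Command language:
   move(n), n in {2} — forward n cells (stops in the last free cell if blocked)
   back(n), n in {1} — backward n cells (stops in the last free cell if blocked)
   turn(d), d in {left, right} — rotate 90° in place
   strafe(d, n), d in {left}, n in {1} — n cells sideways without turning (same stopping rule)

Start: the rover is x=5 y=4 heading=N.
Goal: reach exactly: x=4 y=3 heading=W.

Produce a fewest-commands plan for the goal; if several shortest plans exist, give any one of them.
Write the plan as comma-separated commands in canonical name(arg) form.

back(1), strafe(left, 1), turn(left)

begin: x=5 y=4 heading=N
1. back(1) → x=5 y=3 heading=N
2. strafe(left, 1) → x=4 y=3 heading=N
3. turn(left) → x=4 y=3 heading=W
minimal: 3 command(s), checked below 3.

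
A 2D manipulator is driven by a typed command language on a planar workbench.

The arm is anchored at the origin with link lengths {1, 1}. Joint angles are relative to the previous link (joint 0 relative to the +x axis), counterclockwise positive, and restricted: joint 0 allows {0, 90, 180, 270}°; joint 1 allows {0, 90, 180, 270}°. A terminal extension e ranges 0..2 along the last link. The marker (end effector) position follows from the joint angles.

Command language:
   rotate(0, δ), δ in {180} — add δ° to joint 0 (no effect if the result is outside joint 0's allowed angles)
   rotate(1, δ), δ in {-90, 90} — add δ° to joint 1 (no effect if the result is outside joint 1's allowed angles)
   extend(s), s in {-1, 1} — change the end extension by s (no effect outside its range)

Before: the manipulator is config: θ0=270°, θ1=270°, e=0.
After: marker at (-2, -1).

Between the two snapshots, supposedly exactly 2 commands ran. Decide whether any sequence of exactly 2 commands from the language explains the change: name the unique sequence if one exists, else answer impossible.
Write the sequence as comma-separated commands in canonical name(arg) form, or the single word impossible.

key: running extend(1) before extend(-1) would end elsewhere — order is forced
start: config: θ0=270°, θ1=270°, e=0
1. extend(-1) → config: θ0=270°, θ1=270°, e=0
2. extend(1) → config: θ0=270°, θ1=270°, e=1
all 25 alternatives checked — unique.

extend(-1), extend(1)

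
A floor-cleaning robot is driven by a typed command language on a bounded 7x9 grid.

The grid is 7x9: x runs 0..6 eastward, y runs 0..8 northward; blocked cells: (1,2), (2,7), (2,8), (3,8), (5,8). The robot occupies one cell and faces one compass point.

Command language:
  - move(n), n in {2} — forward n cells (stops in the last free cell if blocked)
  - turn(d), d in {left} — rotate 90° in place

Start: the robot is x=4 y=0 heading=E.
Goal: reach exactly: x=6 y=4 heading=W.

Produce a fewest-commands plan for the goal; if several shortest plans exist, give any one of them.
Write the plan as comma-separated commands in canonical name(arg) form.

move(2), turn(left), move(2), move(2), turn(left)

t0: x=4 y=0 heading=E
1. move(2) → x=6 y=0 heading=E
2. turn(left) → x=6 y=0 heading=N
3. move(2) → x=6 y=2 heading=N
4. move(2) → x=6 y=4 heading=N
5. turn(left) → x=6 y=4 heading=W
nothing shorter than 5 reaches the goal.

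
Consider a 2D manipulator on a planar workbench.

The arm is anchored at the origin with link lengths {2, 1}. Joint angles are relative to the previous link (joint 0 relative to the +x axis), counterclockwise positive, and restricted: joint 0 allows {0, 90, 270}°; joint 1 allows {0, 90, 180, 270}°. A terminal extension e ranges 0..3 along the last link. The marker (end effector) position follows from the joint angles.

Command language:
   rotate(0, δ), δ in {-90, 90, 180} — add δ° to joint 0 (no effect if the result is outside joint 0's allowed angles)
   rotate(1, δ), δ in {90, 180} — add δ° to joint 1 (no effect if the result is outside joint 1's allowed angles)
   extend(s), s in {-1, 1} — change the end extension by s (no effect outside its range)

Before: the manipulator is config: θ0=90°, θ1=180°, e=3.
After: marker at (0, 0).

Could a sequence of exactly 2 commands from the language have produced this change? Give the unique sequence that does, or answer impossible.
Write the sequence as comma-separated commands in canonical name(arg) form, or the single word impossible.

begin: config: θ0=90°, θ1=180°, e=3
[1] after extend(-1): config: θ0=90°, θ1=180°, e=2
[2] after extend(-1): config: θ0=90°, θ1=180°, e=1
no other 2-command option fits: unique.

extend(-1), extend(-1)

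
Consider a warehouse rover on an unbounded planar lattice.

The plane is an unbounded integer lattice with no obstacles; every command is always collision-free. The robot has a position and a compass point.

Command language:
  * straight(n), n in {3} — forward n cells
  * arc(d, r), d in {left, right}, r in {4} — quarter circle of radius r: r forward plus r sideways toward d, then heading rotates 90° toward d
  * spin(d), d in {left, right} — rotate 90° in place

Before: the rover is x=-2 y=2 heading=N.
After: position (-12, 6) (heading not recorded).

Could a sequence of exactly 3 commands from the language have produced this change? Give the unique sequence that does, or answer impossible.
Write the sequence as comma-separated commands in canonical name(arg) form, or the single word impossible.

key: order matters: swapping arc(left, 4) and straight(3) lands elsewhere
start: x=-2 y=2 heading=N
t=1 arc(left, 4) ⇒ x=-6 y=6 heading=W
t=2 straight(3) ⇒ x=-9 y=6 heading=W
t=3 straight(3) ⇒ x=-12 y=6 heading=W
no other 3-command option fits: unique.

arc(left, 4), straight(3), straight(3)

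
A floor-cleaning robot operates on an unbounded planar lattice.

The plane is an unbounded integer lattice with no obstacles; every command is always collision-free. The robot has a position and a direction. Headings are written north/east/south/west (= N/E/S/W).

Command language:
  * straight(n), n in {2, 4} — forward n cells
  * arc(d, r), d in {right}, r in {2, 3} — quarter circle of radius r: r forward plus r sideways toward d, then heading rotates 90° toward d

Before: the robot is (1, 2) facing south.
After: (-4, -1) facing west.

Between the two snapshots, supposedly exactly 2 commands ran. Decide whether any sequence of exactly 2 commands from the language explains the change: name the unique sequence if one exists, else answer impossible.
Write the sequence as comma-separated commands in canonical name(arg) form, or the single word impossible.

key: position moved to (-4,-1) AND the heading swung to W — translation plus rotation needed
from: (1, 2) facing south
[1] after arc(right, 3): (-2, -1) facing west
[2] after straight(2): (-4, -1) facing west
no rival 2-sequence matches.

arc(right, 3), straight(2)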